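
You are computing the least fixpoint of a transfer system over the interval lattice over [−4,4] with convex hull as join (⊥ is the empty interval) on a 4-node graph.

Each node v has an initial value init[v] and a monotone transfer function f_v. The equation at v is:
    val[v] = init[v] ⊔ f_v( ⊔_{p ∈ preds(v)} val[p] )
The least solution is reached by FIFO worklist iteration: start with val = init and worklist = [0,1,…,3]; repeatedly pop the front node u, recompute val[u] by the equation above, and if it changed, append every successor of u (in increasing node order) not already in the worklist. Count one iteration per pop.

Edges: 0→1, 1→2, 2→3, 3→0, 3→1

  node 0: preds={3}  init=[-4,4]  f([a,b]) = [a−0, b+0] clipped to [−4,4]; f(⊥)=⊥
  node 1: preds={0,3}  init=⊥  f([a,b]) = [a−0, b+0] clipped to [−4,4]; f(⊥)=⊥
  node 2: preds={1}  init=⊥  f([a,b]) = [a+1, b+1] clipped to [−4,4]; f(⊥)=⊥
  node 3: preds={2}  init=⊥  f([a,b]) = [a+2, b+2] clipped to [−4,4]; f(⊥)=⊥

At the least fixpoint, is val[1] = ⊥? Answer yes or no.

no

Worklist (6 pops):
  #1 pop 0: in=⊥ → [-4,4] (no change)
  #2 pop 1: in=[-4,4] → [-4,4] (was ⊥); enqueue []
  #3 pop 2: in=[-4,4] → [-3,4] (was ⊥); enqueue []
  #4 pop 3: in=[-3,4] → [-1,4] (was ⊥); enqueue [0,1]
  #5 pop 0: in=[-1,4] → [-4,4] (no change)
  #6 pop 1: in=[-4,4] → [-4,4] (no change)

Fixpoint:
  val[0] = [-4,4]
  val[1] = [-4,4]
  val[2] = [-3,4]
  val[3] = [-1,4]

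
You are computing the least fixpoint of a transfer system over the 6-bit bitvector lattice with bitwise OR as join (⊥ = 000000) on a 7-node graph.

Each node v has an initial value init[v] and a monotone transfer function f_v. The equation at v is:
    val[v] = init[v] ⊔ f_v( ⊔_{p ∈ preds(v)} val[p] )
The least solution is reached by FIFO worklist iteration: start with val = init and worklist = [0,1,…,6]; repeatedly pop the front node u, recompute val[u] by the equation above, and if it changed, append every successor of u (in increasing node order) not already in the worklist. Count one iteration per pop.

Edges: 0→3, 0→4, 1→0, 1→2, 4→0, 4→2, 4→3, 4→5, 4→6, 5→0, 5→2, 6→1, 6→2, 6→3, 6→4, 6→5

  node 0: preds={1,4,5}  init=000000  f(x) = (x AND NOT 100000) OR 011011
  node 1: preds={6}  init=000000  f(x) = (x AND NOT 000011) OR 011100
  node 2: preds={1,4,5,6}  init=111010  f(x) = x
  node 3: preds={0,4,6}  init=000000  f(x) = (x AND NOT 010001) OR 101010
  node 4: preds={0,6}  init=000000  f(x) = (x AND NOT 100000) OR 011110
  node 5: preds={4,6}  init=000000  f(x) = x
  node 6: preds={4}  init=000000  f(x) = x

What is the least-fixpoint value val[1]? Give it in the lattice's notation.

Worklist (13 pops):
  #1 pop 0: in=000000 → 011011 (was 000000); enqueue []
  #2 pop 1: in=000000 → 011100 (was 000000); enqueue [0]
  #3 pop 2: in=011100 → 111110 (was 111010); enqueue []
  #4 pop 3: in=011011 → 101010 (was 000000); enqueue []
  #5 pop 4: in=011011 → 011111 (was 000000); enqueue [2,3]
  #6 pop 5: in=011111 → 011111 (was 000000); enqueue []
  #7 pop 6: in=011111 → 011111 (was 000000); enqueue [1,4,5]
  #8 pop 0: in=011111 → 011111 (was 011011); enqueue []
  #9 pop 2: in=011111 → 111111 (was 111110); enqueue []
  #10 pop 3: in=011111 → 101110 (was 101010); enqueue []
  #11 pop 1: in=011111 → 011100 (no change)
  #12 pop 4: in=011111 → 011111 (no change)
  #13 pop 5: in=011111 → 011111 (no change)

Fixpoint:
  val[0] = 011111
  val[1] = 011100
  val[2] = 111111
  val[3] = 101110
  val[4] = 011111
  val[5] = 011111
  val[6] = 011111

011100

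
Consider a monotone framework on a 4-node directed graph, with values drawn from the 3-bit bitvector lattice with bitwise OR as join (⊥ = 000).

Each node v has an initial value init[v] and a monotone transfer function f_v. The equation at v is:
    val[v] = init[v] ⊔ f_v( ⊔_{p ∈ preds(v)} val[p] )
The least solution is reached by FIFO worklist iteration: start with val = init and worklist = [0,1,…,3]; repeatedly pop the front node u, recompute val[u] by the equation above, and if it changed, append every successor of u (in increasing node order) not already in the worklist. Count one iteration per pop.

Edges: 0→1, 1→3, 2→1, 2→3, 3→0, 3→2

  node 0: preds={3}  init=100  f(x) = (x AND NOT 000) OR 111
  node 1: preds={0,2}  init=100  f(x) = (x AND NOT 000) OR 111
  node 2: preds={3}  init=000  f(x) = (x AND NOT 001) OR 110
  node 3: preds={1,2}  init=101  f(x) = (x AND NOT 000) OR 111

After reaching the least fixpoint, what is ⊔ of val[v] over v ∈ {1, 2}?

Worklist (7 pops):
  #1 pop 0: in=101 → 111 (was 100); enqueue []
  #2 pop 1: in=111 → 111 (was 100); enqueue []
  #3 pop 2: in=101 → 110 (was 000); enqueue [1]
  #4 pop 3: in=111 → 111 (was 101); enqueue [0,2]
  #5 pop 1: in=111 → 111 (no change)
  #6 pop 0: in=111 → 111 (no change)
  #7 pop 2: in=111 → 110 (no change)

Fixpoint:
  val[0] = 111
  val[1] = 111
  val[2] = 110
  val[3] = 111

111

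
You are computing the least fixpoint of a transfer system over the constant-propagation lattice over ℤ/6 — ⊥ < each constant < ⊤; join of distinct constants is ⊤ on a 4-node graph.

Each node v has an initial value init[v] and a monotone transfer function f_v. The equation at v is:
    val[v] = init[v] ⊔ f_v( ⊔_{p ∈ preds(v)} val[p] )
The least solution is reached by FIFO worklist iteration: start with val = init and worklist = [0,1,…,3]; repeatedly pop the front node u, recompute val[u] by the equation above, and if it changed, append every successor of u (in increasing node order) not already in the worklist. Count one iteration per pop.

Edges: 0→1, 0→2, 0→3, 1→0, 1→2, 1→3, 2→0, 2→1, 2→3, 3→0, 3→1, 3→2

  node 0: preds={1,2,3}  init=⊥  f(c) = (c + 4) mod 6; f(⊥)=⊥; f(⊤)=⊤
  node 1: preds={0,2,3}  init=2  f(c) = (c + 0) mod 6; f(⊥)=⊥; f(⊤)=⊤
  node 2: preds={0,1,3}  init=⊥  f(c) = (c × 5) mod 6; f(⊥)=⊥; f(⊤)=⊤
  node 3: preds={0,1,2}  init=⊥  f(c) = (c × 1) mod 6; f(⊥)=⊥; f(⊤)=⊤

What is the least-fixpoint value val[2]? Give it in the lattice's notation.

⊤

Trace (8 dequeues):
  [1] u=0 | in 2 | out 0 | prev ⊥ | push {}
  [2] u=1 | in 0 | out ⊤ | prev 2 | push {0}
  [3] u=2 | in ⊤ | out ⊤ | prev ⊥ | push {1}
  [4] u=3 | in ⊤ | out ⊤ | prev ⊥ | push {2}
  [5] u=0 | in ⊤ | out ⊤ | prev 0 | push {3}
  [6] u=1 | in ⊤ | out ⊤ | ==
  [7] u=2 | in ⊤ | out ⊤ | ==
  [8] u=3 | in ⊤ | out ⊤ | ==

Converged values:
  [0] ⊤
  [1] ⊤
  [2] ⊤
  [3] ⊤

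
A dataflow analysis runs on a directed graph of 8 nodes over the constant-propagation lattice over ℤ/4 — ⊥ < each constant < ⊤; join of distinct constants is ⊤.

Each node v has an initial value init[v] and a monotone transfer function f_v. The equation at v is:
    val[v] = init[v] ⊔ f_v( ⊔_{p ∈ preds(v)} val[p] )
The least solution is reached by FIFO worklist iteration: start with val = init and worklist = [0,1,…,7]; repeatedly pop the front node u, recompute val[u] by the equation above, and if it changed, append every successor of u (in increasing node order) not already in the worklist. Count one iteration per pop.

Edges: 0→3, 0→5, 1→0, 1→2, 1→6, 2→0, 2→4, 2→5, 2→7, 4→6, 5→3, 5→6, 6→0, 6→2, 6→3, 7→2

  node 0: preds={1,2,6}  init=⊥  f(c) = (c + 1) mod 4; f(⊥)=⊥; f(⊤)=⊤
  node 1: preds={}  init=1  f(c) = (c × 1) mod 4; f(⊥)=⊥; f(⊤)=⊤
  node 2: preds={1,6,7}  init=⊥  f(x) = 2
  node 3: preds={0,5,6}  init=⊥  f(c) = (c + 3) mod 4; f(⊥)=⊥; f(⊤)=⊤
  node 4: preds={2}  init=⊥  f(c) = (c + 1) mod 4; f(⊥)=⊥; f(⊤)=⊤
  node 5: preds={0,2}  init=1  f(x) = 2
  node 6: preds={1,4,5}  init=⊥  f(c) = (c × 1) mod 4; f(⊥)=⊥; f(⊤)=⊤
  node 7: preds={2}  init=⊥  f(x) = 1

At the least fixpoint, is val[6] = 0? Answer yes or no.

no

Trace (12 dequeues):
  [1] u=0 | in 1 | out 2 | prev ⊥ | push {}
  [2] u=1 | in ⊥ | out 1 | ==
  [3] u=2 | in 1 | out 2 | prev ⊥ | push {0}
  [4] u=3 | in ⊤ | out ⊤ | prev ⊥ | push {}
  [5] u=4 | in 2 | out 3 | prev ⊥ | push {}
  [6] u=5 | in 2 | out ⊤ | prev 1 | push {3}
  [7] u=6 | in ⊤ | out ⊤ | prev ⊥ | push {2}
  [8] u=7 | in 2 | out 1 | prev ⊥ | push {}
  [9] u=0 | in ⊤ | out ⊤ | prev 2 | push {5}
  [10] u=3 | in ⊤ | out ⊤ | ==
  [11] u=2 | in ⊤ | out 2 | ==
  [12] u=5 | in ⊤ | out ⊤ | ==

Converged values:
  [0] ⊤
  [1] 1
  [2] 2
  [3] ⊤
  [4] 3
  [5] ⊤
  [6] ⊤
  [7] 1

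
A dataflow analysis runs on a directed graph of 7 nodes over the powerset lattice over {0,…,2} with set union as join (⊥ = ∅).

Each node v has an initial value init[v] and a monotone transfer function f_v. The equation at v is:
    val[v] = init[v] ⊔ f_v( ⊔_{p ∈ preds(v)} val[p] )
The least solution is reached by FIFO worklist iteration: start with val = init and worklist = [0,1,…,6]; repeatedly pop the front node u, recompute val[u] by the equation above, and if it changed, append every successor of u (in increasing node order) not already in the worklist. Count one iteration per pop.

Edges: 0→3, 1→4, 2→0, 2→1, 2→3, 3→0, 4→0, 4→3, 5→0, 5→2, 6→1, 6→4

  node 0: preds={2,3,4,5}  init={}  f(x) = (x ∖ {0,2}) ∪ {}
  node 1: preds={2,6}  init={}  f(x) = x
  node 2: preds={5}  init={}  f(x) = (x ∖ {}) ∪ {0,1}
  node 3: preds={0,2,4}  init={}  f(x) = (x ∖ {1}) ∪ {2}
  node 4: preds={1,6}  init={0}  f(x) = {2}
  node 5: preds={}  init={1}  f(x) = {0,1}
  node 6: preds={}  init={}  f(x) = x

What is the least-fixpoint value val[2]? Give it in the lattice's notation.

{0,1}

Worklist (12 pops):
  #1 pop 0: in={0,1} → {1} (was {}); enqueue []
  #2 pop 1: in={} → {} (no change)
  #3 pop 2: in={1} → {0,1} (was {}); enqueue [0,1]
  #4 pop 3: in={0,1} → {0,2} (was {}); enqueue []
  #5 pop 4: in={} → {0,2} (was {0}); enqueue [3]
  #6 pop 5: in={} → {0,1} (was {1}); enqueue [2]
  #7 pop 6: in={} → {} (no change)
  #8 pop 0: in={0,1,2} → {1} (no change)
  #9 pop 1: in={0,1} → {0,1} (was {}); enqueue [4]
  #10 pop 3: in={0,1,2} → {0,2} (no change)
  #11 pop 2: in={0,1} → {0,1} (no change)
  #12 pop 4: in={0,1} → {0,2} (no change)

Fixpoint:
  val[0] = {1}
  val[1] = {0,1}
  val[2] = {0,1}
  val[3] = {0,2}
  val[4] = {0,2}
  val[5] = {0,1}
  val[6] = {}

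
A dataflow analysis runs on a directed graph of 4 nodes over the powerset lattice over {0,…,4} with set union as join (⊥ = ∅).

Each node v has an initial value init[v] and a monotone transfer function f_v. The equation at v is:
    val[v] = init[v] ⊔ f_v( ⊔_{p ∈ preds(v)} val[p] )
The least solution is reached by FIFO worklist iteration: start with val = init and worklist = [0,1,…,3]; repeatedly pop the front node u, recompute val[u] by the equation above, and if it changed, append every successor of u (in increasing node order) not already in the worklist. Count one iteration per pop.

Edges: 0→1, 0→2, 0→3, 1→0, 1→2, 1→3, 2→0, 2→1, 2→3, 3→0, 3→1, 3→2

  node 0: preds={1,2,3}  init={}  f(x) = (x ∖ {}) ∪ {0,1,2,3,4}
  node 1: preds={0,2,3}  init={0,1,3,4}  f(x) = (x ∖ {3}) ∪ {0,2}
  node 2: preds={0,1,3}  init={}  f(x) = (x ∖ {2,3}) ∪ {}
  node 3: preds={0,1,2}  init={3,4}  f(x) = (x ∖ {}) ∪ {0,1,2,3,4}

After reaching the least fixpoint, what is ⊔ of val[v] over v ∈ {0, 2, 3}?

Trace (7 dequeues):
  [1] u=0 | in {0,1,3,4} | out {0,1,2,3,4} | prev {} | push {}
  [2] u=1 | in {0,1,2,3,4} | out {0,1,2,3,4} | prev {0,1,3,4} | push {0}
  [3] u=2 | in {0,1,2,3,4} | out {0,1,4} | prev {} | push {1}
  [4] u=3 | in {0,1,2,3,4} | out {0,1,2,3,4} | prev {3,4} | push {2}
  [5] u=0 | in {0,1,2,3,4} | out {0,1,2,3,4} | ==
  [6] u=1 | in {0,1,2,3,4} | out {0,1,2,3,4} | ==
  [7] u=2 | in {0,1,2,3,4} | out {0,1,4} | ==

Converged values:
  [0] {0,1,2,3,4}
  [1] {0,1,2,3,4}
  [2] {0,1,4}
  [3] {0,1,2,3,4}

{0,1,2,3,4}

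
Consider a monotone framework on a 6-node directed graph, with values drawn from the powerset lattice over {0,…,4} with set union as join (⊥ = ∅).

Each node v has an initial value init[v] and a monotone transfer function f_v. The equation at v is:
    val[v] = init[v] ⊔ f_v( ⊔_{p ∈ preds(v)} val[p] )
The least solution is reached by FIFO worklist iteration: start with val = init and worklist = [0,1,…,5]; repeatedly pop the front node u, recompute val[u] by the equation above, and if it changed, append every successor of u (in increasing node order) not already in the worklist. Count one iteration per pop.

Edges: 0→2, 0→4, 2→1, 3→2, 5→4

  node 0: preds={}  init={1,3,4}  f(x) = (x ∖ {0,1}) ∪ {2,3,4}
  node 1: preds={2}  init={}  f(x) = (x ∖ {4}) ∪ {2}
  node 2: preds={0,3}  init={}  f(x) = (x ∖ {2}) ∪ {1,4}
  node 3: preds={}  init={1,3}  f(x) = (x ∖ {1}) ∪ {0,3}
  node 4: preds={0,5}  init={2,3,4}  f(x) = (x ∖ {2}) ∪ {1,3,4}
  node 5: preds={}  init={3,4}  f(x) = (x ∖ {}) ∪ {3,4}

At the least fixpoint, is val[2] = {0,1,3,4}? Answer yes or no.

yes

Worklist (9 pops):
  #1 pop 0: in={} → {1,2,3,4} (was {1,3,4}); enqueue []
  #2 pop 1: in={} → {2} (was {}); enqueue []
  #3 pop 2: in={1,2,3,4} → {1,3,4} (was {}); enqueue [1]
  #4 pop 3: in={} → {0,1,3} (was {1,3}); enqueue [2]
  #5 pop 4: in={1,2,3,4} → {1,2,3,4} (was {2,3,4}); enqueue []
  #6 pop 5: in={} → {3,4} (no change)
  #7 pop 1: in={1,3,4} → {1,2,3} (was {2}); enqueue []
  #8 pop 2: in={0,1,2,3,4} → {0,1,3,4} (was {1,3,4}); enqueue [1]
  #9 pop 1: in={0,1,3,4} → {0,1,2,3} (was {1,2,3}); enqueue []

Fixpoint:
  val[0] = {1,2,3,4}
  val[1] = {0,1,2,3}
  val[2] = {0,1,3,4}
  val[3] = {0,1,3}
  val[4] = {1,2,3,4}
  val[5] = {3,4}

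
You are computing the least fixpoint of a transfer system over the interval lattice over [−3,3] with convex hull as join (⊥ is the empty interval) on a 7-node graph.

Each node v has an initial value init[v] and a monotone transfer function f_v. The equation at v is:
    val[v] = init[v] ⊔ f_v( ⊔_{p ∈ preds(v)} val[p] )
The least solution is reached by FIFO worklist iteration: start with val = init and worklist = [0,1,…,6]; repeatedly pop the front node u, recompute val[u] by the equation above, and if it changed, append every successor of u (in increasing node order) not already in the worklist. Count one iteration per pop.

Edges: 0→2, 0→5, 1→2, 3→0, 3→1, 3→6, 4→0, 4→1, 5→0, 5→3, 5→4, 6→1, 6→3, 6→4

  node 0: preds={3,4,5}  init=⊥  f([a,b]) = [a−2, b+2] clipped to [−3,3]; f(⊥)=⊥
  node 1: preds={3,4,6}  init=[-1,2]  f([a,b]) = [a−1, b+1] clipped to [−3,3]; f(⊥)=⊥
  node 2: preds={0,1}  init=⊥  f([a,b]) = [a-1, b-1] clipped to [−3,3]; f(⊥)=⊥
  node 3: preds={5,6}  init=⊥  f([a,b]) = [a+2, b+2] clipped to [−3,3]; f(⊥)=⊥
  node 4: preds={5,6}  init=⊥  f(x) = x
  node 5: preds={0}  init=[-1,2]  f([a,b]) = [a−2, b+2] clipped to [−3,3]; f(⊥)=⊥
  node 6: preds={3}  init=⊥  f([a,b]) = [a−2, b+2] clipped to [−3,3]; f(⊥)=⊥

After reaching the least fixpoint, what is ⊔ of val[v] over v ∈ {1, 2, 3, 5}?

Iteration log — 19 steps:
  step 1. node 0  ⊔preds=[-1,2]  new=[-3,3]  old=⊥  +wl: 
  step 2. node 1  ⊔preds=⊥  new=[-1,2]  stable
  step 3. node 2  ⊔preds=[-3,3]  new=[-3,2]  old=⊥  +wl: 
  step 4. node 3  ⊔preds=[-1,2]  new=[1,3]  old=⊥  +wl: 0,1
  step 5. node 4  ⊔preds=[-1,2]  new=[-1,2]  old=⊥  +wl: 
  step 6. node 5  ⊔preds=[-3,3]  new=[-3,3]  old=[-1,2]  +wl: 3,4
  step 7. node 6  ⊔preds=[1,3]  new=[-1,3]  old=⊥  +wl: 
  step 8. node 0  ⊔preds=[-3,3]  new=[-3,3]  stable
  step 9. node 1  ⊔preds=[-1,3]  new=[-2,3]  old=[-1,2]  +wl: 2
  step 10. node 3  ⊔preds=[-3,3]  new=[-1,3]  old=[1,3]  +wl: 0,1,6
  step 11. node 4  ⊔preds=[-3,3]  new=[-3,3]  old=[-1,2]  +wl: 
  step 12. node 2  ⊔preds=[-3,3]  new=[-3,2]  stable
  step 13. node 0  ⊔preds=[-3,3]  new=[-3,3]  stable
  step 14. node 1  ⊔preds=[-3,3]  new=[-3,3]  old=[-2,3]  +wl: 2
  step 15. node 6  ⊔preds=[-1,3]  new=[-3,3]  old=[-1,3]  +wl: 1,3,4
  step 16. node 2  ⊔preds=[-3,3]  new=[-3,2]  stable
  step 17. node 1  ⊔preds=[-3,3]  new=[-3,3]  stable
  step 18. node 3  ⊔preds=[-3,3]  new=[-1,3]  stable
  step 19. node 4  ⊔preds=[-3,3]  new=[-3,3]  stable

Least fixpoint reached:
  node 0: [-3,3]
  node 1: [-3,3]
  node 2: [-3,2]
  node 3: [-1,3]
  node 4: [-3,3]
  node 5: [-3,3]
  node 6: [-3,3]

[-3,3]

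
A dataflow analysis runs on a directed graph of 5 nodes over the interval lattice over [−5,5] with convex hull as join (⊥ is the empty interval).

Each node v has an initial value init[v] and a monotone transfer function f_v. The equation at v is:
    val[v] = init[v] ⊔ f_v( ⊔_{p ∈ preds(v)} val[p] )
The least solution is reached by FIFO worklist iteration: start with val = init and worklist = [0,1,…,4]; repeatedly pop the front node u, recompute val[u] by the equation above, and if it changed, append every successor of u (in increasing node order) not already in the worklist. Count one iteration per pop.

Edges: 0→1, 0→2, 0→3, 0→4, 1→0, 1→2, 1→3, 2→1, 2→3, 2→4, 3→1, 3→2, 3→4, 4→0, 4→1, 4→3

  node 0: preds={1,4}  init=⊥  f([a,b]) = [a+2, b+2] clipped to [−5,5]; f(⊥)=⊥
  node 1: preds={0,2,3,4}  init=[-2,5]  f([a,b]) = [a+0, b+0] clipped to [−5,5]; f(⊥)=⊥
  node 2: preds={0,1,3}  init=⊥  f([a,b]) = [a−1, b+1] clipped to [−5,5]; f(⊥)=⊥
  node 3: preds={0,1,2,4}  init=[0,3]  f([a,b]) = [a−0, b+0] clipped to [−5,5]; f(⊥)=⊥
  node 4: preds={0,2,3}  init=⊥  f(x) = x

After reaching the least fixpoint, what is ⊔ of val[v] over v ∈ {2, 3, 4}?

Worklist (22 pops):
  #1 pop 0: in=[-2,5] → [0,5] (was ⊥); enqueue []
  #2 pop 1: in=[0,5] → [-2,5] (no change)
  #3 pop 2: in=[-2,5] → [-3,5] (was ⊥); enqueue [1]
  #4 pop 3: in=[-3,5] → [-3,5] (was [0,3]); enqueue [2]
  #5 pop 4: in=[-3,5] → [-3,5] (was ⊥); enqueue [0,3]
  #6 pop 1: in=[-3,5] → [-3,5] (was [-2,5]); enqueue []
  #7 pop 2: in=[-3,5] → [-4,5] (was [-3,5]); enqueue [1,4]
  #8 pop 0: in=[-3,5] → [-1,5] (was [0,5]); enqueue [2]
  #9 pop 3: in=[-4,5] → [-4,5] (was [-3,5]); enqueue []
  #10 pop 1: in=[-4,5] → [-4,5] (was [-3,5]); enqueue [0,3]
  #11 pop 4: in=[-4,5] → [-4,5] (was [-3,5]); enqueue [1]
  #12 pop 2: in=[-4,5] → [-5,5] (was [-4,5]); enqueue [4]
  #13 pop 0: in=[-4,5] → [-2,5] (was [-1,5]); enqueue [2]
  #14 pop 3: in=[-5,5] → [-5,5] (was [-4,5]); enqueue []
  #15 pop 1: in=[-5,5] → [-5,5] (was [-4,5]); enqueue [0,3]
  #16 pop 4: in=[-5,5] → [-5,5] (was [-4,5]); enqueue [1]
  #17 pop 2: in=[-5,5] → [-5,5] (no change)
  #18 pop 0: in=[-5,5] → [-3,5] (was [-2,5]); enqueue [2,4]
  #19 pop 3: in=[-5,5] → [-5,5] (no change)
  #20 pop 1: in=[-5,5] → [-5,5] (no change)
  #21 pop 2: in=[-5,5] → [-5,5] (no change)
  #22 pop 4: in=[-5,5] → [-5,5] (no change)

Fixpoint:
  val[0] = [-3,5]
  val[1] = [-5,5]
  val[2] = [-5,5]
  val[3] = [-5,5]
  val[4] = [-5,5]

[-5,5]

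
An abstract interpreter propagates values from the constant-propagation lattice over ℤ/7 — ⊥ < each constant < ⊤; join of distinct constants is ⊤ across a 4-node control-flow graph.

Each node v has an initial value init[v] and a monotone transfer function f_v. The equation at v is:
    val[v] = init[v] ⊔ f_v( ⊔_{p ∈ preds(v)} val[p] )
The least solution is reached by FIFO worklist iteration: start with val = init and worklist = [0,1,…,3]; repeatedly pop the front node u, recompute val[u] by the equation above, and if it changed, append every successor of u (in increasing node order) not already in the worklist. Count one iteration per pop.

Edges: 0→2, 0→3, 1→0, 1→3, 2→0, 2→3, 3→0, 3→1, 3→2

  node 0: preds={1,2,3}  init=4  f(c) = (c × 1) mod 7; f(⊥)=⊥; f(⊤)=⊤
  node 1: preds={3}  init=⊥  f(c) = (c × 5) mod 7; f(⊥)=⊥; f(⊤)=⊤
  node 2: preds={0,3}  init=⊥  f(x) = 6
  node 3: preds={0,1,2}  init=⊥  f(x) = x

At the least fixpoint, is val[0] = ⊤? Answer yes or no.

Iteration log — 9 steps:
  step 1. node 0  ⊔preds=⊥  new=4  stable
  step 2. node 1  ⊔preds=⊥  new=⊥  stable
  step 3. node 2  ⊔preds=4  new=6  old=⊥  +wl: 0
  step 4. node 3  ⊔preds=⊤  new=⊤  old=⊥  +wl: 1,2
  step 5. node 0  ⊔preds=⊤  new=⊤  old=4  +wl: 3
  step 6. node 1  ⊔preds=⊤  new=⊤  old=⊥  +wl: 0
  step 7. node 2  ⊔preds=⊤  new=6  stable
  step 8. node 3  ⊔preds=⊤  new=⊤  stable
  step 9. node 0  ⊔preds=⊤  new=⊤  stable

Least fixpoint reached:
  node 0: ⊤
  node 1: ⊤
  node 2: 6
  node 3: ⊤

yes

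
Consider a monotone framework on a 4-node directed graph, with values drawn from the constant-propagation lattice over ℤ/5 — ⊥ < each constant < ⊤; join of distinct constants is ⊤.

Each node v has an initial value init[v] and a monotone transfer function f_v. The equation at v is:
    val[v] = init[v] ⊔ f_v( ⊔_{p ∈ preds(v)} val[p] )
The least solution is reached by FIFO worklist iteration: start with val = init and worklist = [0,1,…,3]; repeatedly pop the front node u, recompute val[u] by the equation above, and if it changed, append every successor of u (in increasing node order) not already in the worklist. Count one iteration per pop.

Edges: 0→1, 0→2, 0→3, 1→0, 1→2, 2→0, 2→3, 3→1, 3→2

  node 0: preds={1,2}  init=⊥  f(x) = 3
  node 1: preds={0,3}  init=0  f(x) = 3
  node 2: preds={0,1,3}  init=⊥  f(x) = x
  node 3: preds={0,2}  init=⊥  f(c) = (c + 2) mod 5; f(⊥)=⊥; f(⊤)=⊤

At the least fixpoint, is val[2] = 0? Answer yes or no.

Iteration log — 7 steps:
  step 1. node 0  ⊔preds=0  new=3  old=⊥  +wl: 
  step 2. node 1  ⊔preds=3  new=⊤  old=0  +wl: 0
  step 3. node 2  ⊔preds=⊤  new=⊤  old=⊥  +wl: 
  step 4. node 3  ⊔preds=⊤  new=⊤  old=⊥  +wl: 1,2
  step 5. node 0  ⊔preds=⊤  new=3  stable
  step 6. node 1  ⊔preds=⊤  new=⊤  stable
  step 7. node 2  ⊔preds=⊤  new=⊤  stable

Least fixpoint reached:
  node 0: 3
  node 1: ⊤
  node 2: ⊤
  node 3: ⊤

no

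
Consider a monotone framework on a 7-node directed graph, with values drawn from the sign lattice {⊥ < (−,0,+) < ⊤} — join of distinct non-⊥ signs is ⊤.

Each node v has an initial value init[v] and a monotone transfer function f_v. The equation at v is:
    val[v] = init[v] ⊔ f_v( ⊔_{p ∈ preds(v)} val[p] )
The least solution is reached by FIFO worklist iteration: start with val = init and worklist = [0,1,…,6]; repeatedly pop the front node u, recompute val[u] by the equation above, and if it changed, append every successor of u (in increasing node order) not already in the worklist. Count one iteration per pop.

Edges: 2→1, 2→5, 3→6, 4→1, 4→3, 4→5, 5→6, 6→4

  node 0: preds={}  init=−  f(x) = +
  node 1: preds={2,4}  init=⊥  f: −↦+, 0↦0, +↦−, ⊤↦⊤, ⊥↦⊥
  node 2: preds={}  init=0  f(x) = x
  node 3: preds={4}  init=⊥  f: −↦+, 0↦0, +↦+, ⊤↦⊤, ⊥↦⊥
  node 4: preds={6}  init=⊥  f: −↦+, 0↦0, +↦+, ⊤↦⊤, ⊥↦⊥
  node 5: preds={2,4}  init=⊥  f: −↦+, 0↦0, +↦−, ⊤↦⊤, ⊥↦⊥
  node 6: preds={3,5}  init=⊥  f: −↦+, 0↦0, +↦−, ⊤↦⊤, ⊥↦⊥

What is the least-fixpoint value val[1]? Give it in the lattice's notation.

0

Iteration log — 12 steps:
  step 1. node 0  ⊔preds=⊥  new=⊤  old=−  +wl: 
  step 2. node 1  ⊔preds=0  new=0  old=⊥  +wl: 
  step 3. node 2  ⊔preds=⊥  new=0  stable
  step 4. node 3  ⊔preds=⊥  new=⊥  stable
  step 5. node 4  ⊔preds=⊥  new=⊥  stable
  step 6. node 5  ⊔preds=0  new=0  old=⊥  +wl: 
  step 7. node 6  ⊔preds=0  new=0  old=⊥  +wl: 4
  step 8. node 4  ⊔preds=0  new=0  old=⊥  +wl: 1,3,5
  step 9. node 1  ⊔preds=0  new=0  stable
  step 10. node 3  ⊔preds=0  new=0  old=⊥  +wl: 6
  step 11. node 5  ⊔preds=0  new=0  stable
  step 12. node 6  ⊔preds=0  new=0  stable

Least fixpoint reached:
  node 0: ⊤
  node 1: 0
  node 2: 0
  node 3: 0
  node 4: 0
  node 5: 0
  node 6: 0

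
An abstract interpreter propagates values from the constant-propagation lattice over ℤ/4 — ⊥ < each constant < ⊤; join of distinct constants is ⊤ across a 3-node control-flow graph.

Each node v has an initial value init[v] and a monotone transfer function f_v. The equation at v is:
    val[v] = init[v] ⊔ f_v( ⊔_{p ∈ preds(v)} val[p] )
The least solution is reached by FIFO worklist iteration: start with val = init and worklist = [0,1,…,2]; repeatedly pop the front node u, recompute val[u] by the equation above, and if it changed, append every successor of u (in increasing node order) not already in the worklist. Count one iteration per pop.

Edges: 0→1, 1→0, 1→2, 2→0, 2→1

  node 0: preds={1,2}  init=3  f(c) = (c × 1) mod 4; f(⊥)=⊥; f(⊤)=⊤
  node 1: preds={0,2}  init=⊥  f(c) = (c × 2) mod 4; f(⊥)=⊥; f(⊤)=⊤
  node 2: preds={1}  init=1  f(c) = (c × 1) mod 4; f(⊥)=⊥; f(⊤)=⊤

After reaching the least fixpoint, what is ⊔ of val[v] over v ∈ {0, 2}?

Worklist (5 pops):
  #1 pop 0: in=1 → ⊤ (was 3); enqueue []
  #2 pop 1: in=⊤ → ⊤ (was ⊥); enqueue [0]
  #3 pop 2: in=⊤ → ⊤ (was 1); enqueue [1]
  #4 pop 0: in=⊤ → ⊤ (no change)
  #5 pop 1: in=⊤ → ⊤ (no change)

Fixpoint:
  val[0] = ⊤
  val[1] = ⊤
  val[2] = ⊤

⊤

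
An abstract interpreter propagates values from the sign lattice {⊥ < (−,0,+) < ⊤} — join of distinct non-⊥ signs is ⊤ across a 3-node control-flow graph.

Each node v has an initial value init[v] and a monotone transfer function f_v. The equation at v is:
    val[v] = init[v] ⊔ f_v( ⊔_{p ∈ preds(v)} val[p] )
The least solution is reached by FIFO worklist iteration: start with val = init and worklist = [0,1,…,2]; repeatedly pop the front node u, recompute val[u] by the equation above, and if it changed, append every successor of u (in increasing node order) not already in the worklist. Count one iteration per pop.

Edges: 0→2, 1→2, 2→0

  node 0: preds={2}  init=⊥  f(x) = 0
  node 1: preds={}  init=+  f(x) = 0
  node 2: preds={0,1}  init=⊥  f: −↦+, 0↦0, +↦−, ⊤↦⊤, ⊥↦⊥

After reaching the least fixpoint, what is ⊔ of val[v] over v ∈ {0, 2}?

⊤

Iteration log — 4 steps:
  step 1. node 0  ⊔preds=⊥  new=0  old=⊥  +wl: 
  step 2. node 1  ⊔preds=⊥  new=⊤  old=+  +wl: 
  step 3. node 2  ⊔preds=⊤  new=⊤  old=⊥  +wl: 0
  step 4. node 0  ⊔preds=⊤  new=0  stable

Least fixpoint reached:
  node 0: 0
  node 1: ⊤
  node 2: ⊤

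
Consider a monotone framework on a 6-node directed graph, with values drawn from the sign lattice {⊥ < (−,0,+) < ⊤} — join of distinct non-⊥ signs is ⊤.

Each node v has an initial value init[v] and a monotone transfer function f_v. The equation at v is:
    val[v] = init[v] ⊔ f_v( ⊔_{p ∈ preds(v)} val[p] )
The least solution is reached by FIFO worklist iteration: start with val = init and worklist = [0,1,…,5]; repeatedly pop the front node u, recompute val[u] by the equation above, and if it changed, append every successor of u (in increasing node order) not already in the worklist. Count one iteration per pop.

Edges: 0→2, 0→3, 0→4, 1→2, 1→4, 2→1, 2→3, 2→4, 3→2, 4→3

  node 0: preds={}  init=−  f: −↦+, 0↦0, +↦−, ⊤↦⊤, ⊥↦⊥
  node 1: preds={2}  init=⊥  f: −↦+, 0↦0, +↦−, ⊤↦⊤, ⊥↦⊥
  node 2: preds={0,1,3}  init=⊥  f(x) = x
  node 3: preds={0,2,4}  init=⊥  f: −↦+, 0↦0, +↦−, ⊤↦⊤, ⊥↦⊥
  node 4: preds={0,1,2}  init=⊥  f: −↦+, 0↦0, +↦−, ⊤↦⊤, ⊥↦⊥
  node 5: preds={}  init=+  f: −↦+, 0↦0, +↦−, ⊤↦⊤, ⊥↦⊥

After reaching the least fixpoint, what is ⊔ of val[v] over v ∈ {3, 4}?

⊤

Trace (14 dequeues):
  [1] u=0 | in ⊥ | out − | ==
  [2] u=1 | in ⊥ | out ⊥ | ==
  [3] u=2 | in − | out − | prev ⊥ | push {1}
  [4] u=3 | in − | out + | prev ⊥ | push {2}
  [5] u=4 | in − | out + | prev ⊥ | push {3}
  [6] u=5 | in ⊥ | out + | ==
  [7] u=1 | in − | out + | prev ⊥ | push {4}
  [8] u=2 | in ⊤ | out ⊤ | prev − | push {1}
  [9] u=3 | in ⊤ | out ⊤ | prev + | push {2}
  [10] u=4 | in ⊤ | out ⊤ | prev + | push {3}
  [11] u=1 | in ⊤ | out ⊤ | prev + | push {4}
  [12] u=2 | in ⊤ | out ⊤ | ==
  [13] u=3 | in ⊤ | out ⊤ | ==
  [14] u=4 | in ⊤ | out ⊤ | ==

Converged values:
  [0] −
  [1] ⊤
  [2] ⊤
  [3] ⊤
  [4] ⊤
  [5] +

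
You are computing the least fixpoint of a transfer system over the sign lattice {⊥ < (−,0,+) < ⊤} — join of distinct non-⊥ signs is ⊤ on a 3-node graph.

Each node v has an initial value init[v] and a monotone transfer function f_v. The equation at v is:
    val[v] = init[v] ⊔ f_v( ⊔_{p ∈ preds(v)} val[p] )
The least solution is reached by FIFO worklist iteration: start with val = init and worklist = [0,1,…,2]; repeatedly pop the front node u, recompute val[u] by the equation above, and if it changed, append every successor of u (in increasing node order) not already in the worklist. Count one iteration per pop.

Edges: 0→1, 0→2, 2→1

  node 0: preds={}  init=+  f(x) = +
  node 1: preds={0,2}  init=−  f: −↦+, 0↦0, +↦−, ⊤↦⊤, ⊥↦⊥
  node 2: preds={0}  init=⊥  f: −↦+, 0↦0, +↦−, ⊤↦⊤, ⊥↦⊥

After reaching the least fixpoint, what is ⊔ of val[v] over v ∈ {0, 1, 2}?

Trace (4 dequeues):
  [1] u=0 | in ⊥ | out + | ==
  [2] u=1 | in + | out − | ==
  [3] u=2 | in + | out − | prev ⊥ | push {1}
  [4] u=1 | in ⊤ | out ⊤ | prev − | push {}

Converged values:
  [0] +
  [1] ⊤
  [2] −

⊤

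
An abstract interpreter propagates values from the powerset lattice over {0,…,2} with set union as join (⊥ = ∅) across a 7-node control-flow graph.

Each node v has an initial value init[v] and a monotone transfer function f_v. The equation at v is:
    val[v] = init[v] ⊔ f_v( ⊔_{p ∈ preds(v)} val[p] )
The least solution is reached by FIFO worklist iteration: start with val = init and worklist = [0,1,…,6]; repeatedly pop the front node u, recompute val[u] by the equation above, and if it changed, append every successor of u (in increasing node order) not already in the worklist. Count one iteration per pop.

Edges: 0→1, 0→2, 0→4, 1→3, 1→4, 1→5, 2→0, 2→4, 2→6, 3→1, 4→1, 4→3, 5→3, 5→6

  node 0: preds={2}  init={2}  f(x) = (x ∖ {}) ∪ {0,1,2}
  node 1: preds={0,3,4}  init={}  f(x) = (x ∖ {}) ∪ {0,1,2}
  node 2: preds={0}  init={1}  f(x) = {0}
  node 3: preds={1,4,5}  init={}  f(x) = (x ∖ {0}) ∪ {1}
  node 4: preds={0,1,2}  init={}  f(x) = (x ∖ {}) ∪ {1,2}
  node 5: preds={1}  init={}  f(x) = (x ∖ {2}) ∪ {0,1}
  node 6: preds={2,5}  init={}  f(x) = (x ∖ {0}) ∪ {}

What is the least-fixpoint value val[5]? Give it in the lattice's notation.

{0,1}

Trace (10 dequeues):
  [1] u=0 | in {1} | out {0,1,2} | prev {2} | push {}
  [2] u=1 | in {0,1,2} | out {0,1,2} | prev {} | push {}
  [3] u=2 | in {0,1,2} | out {0,1} | prev {1} | push {0}
  [4] u=3 | in {0,1,2} | out {1,2} | prev {} | push {1}
  [5] u=4 | in {0,1,2} | out {0,1,2} | prev {} | push {3}
  [6] u=5 | in {0,1,2} | out {0,1} | prev {} | push {}
  [7] u=6 | in {0,1} | out {1} | prev {} | push {}
  [8] u=0 | in {0,1} | out {0,1,2} | ==
  [9] u=1 | in {0,1,2} | out {0,1,2} | ==
  [10] u=3 | in {0,1,2} | out {1,2} | ==

Converged values:
  [0] {0,1,2}
  [1] {0,1,2}
  [2] {0,1}
  [3] {1,2}
  [4] {0,1,2}
  [5] {0,1}
  [6] {1}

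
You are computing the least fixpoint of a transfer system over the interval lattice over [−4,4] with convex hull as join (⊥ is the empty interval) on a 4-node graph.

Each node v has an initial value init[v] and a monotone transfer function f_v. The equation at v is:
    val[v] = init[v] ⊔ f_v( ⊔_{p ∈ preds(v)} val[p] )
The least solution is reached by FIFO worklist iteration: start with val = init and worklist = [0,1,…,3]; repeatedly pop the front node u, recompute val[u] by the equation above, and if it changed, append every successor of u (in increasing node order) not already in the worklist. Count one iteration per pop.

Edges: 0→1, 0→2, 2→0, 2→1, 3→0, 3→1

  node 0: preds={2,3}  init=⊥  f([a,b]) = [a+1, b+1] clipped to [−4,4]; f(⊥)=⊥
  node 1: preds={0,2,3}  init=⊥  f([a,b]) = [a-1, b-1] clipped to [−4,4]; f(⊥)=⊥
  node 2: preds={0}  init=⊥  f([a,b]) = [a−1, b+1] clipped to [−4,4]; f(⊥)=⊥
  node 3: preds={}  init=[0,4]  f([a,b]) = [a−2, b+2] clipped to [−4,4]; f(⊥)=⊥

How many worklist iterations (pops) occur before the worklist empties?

6

Iteration log — 6 steps:
  step 1. node 0  ⊔preds=[0,4]  new=[1,4]  old=⊥  +wl: 
  step 2. node 1  ⊔preds=[0,4]  new=[-1,3]  old=⊥  +wl: 
  step 3. node 2  ⊔preds=[1,4]  new=[0,4]  old=⊥  +wl: 0,1
  step 4. node 3  ⊔preds=⊥  new=[0,4]  stable
  step 5. node 0  ⊔preds=[0,4]  new=[1,4]  stable
  step 6. node 1  ⊔preds=[0,4]  new=[-1,3]  stable

Least fixpoint reached:
  node 0: [1,4]
  node 1: [-1,3]
  node 2: [0,4]
  node 3: [0,4]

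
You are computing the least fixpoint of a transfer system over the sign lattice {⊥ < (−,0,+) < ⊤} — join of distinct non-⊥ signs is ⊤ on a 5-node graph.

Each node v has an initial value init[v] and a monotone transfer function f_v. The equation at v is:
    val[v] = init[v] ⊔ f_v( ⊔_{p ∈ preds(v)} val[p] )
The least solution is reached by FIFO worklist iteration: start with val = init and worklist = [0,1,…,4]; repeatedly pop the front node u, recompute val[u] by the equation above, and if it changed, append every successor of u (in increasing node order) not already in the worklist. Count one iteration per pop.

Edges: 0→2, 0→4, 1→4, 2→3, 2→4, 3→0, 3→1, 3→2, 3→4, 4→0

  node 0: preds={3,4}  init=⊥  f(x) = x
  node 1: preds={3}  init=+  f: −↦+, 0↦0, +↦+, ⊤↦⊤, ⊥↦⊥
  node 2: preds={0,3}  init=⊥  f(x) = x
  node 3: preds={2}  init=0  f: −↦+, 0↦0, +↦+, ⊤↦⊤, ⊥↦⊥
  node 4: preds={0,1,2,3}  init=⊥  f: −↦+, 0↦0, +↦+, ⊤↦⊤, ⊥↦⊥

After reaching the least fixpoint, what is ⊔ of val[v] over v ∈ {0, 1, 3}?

Trace (13 dequeues):
  [1] u=0 | in 0 | out 0 | prev ⊥ | push {}
  [2] u=1 | in 0 | out ⊤ | prev + | push {}
  [3] u=2 | in 0 | out 0 | prev ⊥ | push {}
  [4] u=3 | in 0 | out 0 | ==
  [5] u=4 | in ⊤ | out ⊤ | prev ⊥ | push {0}
  [6] u=0 | in ⊤ | out ⊤ | prev 0 | push {2,4}
  [7] u=2 | in ⊤ | out ⊤ | prev 0 | push {3}
  [8] u=4 | in ⊤ | out ⊤ | ==
  [9] u=3 | in ⊤ | out ⊤ | prev 0 | push {0,1,2,4}
  [10] u=0 | in ⊤ | out ⊤ | ==
  [11] u=1 | in ⊤ | out ⊤ | ==
  [12] u=2 | in ⊤ | out ⊤ | ==
  [13] u=4 | in ⊤ | out ⊤ | ==

Converged values:
  [0] ⊤
  [1] ⊤
  [2] ⊤
  [3] ⊤
  [4] ⊤

⊤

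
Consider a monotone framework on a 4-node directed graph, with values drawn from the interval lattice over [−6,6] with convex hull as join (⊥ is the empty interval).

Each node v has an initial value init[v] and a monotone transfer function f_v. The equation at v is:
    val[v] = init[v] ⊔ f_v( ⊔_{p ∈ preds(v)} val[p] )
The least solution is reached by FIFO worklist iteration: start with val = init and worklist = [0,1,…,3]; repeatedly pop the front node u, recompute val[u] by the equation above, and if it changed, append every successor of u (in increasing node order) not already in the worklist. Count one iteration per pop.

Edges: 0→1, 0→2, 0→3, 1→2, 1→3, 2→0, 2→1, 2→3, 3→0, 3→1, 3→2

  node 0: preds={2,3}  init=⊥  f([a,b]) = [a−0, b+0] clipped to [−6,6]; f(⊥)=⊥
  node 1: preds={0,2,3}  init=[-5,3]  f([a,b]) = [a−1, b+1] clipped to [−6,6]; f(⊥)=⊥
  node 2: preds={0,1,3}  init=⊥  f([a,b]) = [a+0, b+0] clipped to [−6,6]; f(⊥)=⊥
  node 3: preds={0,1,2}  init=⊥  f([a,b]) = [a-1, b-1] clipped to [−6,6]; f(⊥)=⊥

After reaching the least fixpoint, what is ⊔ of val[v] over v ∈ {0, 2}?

[-6,6]

Worklist (20 pops):
  #1 pop 0: in=⊥ → ⊥ (no change)
  #2 pop 1: in=⊥ → [-5,3] (no change)
  #3 pop 2: in=[-5,3] → [-5,3] (was ⊥); enqueue [0,1]
  #4 pop 3: in=[-5,3] → [-6,2] (was ⊥); enqueue [2]
  #5 pop 0: in=[-6,3] → [-6,3] (was ⊥); enqueue [3]
  #6 pop 1: in=[-6,3] → [-6,4] (was [-5,3]); enqueue []
  #7 pop 2: in=[-6,4] → [-6,4] (was [-5,3]); enqueue [0,1]
  #8 pop 3: in=[-6,4] → [-6,3] (was [-6,2]); enqueue [2]
  #9 pop 0: in=[-6,4] → [-6,4] (was [-6,3]); enqueue [3]
  #10 pop 1: in=[-6,4] → [-6,5] (was [-6,4]); enqueue []
  #11 pop 2: in=[-6,5] → [-6,5] (was [-6,4]); enqueue [0,1]
  #12 pop 3: in=[-6,5] → [-6,4] (was [-6,3]); enqueue [2]
  #13 pop 0: in=[-6,5] → [-6,5] (was [-6,4]); enqueue [3]
  #14 pop 1: in=[-6,5] → [-6,6] (was [-6,5]); enqueue []
  #15 pop 2: in=[-6,6] → [-6,6] (was [-6,5]); enqueue [0,1]
  #16 pop 3: in=[-6,6] → [-6,5] (was [-6,4]); enqueue [2]
  #17 pop 0: in=[-6,6] → [-6,6] (was [-6,5]); enqueue [3]
  #18 pop 1: in=[-6,6] → [-6,6] (no change)
  #19 pop 2: in=[-6,6] → [-6,6] (no change)
  #20 pop 3: in=[-6,6] → [-6,5] (no change)

Fixpoint:
  val[0] = [-6,6]
  val[1] = [-6,6]
  val[2] = [-6,6]
  val[3] = [-6,5]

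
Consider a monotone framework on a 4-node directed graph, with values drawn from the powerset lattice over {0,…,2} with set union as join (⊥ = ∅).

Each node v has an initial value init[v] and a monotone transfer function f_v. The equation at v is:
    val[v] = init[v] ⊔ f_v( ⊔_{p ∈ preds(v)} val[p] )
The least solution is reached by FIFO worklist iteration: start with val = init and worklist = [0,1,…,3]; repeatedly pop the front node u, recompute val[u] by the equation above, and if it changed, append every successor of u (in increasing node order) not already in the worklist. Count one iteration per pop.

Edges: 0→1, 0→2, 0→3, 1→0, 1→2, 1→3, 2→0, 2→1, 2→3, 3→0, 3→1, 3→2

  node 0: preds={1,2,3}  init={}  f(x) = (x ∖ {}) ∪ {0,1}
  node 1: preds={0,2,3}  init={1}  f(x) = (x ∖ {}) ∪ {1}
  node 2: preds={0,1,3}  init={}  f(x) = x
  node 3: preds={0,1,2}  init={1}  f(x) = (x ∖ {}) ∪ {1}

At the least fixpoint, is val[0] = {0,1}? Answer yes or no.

Iteration log — 7 steps:
  step 1. node 0  ⊔preds={1}  new={0,1}  old={}  +wl: 
  step 2. node 1  ⊔preds={0,1}  new={0,1}  old={1}  +wl: 0
  step 3. node 2  ⊔preds={0,1}  new={0,1}  old={}  +wl: 1
  step 4. node 3  ⊔preds={0,1}  new={0,1}  old={1}  +wl: 2
  step 5. node 0  ⊔preds={0,1}  new={0,1}  stable
  step 6. node 1  ⊔preds={0,1}  new={0,1}  stable
  step 7. node 2  ⊔preds={0,1}  new={0,1}  stable

Least fixpoint reached:
  node 0: {0,1}
  node 1: {0,1}
  node 2: {0,1}
  node 3: {0,1}

yes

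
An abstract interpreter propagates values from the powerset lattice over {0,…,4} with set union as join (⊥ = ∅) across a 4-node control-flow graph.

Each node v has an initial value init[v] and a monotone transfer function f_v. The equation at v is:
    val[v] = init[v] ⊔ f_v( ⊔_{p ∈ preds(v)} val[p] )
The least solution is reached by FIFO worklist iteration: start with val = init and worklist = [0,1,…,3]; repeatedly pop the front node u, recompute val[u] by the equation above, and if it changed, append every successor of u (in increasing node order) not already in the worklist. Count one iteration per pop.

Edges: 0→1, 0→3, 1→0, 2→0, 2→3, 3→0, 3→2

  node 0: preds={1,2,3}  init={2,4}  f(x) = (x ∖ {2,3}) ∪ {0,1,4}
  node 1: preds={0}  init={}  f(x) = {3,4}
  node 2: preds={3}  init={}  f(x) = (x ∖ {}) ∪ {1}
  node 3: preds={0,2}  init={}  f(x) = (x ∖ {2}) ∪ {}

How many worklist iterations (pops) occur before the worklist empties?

Iteration log — 8 steps:
  step 1. node 0  ⊔preds={}  new={0,1,2,4}  old={2,4}  +wl: 
  step 2. node 1  ⊔preds={0,1,2,4}  new={3,4}  old={}  +wl: 0
  step 3. node 2  ⊔preds={}  new={1}  old={}  +wl: 
  step 4. node 3  ⊔preds={0,1,2,4}  new={0,1,4}  old={}  +wl: 2
  step 5. node 0  ⊔preds={0,1,3,4}  new={0,1,2,4}  stable
  step 6. node 2  ⊔preds={0,1,4}  new={0,1,4}  old={1}  +wl: 0,3
  step 7. node 0  ⊔preds={0,1,3,4}  new={0,1,2,4}  stable
  step 8. node 3  ⊔preds={0,1,2,4}  new={0,1,4}  stable

Least fixpoint reached:
  node 0: {0,1,2,4}
  node 1: {3,4}
  node 2: {0,1,4}
  node 3: {0,1,4}

8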